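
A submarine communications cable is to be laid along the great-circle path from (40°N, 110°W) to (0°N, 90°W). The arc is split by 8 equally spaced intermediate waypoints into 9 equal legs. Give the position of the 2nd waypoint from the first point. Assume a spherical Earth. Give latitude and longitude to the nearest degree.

Write both endpoints as unit vectors p₁, p₂ with components (cos φ cos λ, cos φ sin λ, sin φ).
The central angle between the endpoints is δ = arccos(p₁·p₂) ≈ 0.767 rad (44.0°).
Interpolate at f = 2/9 with slerp weights a = sin((1−f)δ)/sin δ ≈ 0.810, b = sin(fδ)/sin δ ≈ 0.244.
p = a·p₁ + b·p₂ ≈ (-0.212, -0.827, 0.520); φ = arcsin(p_z) ≈ 31.36°, λ = atan2(p_y, p_x) ≈ -104.38°.

≈ (31°N, 104°W)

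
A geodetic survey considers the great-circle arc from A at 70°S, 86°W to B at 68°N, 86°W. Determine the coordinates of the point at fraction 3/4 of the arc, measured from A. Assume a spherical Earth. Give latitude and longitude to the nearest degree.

≈ 34°N, 86°W

From cos δ = sin φ₁ sin φ₂ + cos φ₁ cos φ₂ cos Δλ, the central angle is δ ≈ 2.409 rad (138.0°).
Interpolate at f = 3/4 with slerp weights a = sin((1−f)δ)/sin δ ≈ 0.846, b = sin(fδ)/sin δ ≈ 1.453.
p = a·p₁ + b·p₂ ≈ (0.058, -0.832, 0.552); φ = arcsin(p_z) ≈ 33.50°, λ = atan2(p_y, p_x) ≈ -86.00°.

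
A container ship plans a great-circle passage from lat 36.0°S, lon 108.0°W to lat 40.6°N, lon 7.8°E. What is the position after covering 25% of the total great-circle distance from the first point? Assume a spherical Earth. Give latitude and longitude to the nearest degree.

Convert each endpoint to a unit vector on the sphere (x = cos φ cos λ, y = cos φ sin λ, z = sin φ).
The central angle between the endpoints is δ = arccos(p₁·p₂) ≈ 2.278 rad (130.5°).
Interpolate at f = 0.25 with slerp weights a = sin((1−f)δ)/sin δ ≈ 1.303, b = sin(fδ)/sin δ ≈ 0.709.
p = a·p₁ + b·p₂ ≈ (0.208, -0.930, -0.304); φ = arcsin(p_z) ≈ -17.72°, λ = atan2(p_y, p_x) ≈ -77.39°.

≈ lat 18°S, lon 77°W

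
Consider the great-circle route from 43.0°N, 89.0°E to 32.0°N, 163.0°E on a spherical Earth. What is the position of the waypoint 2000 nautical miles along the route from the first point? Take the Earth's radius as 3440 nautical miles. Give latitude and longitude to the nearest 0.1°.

Write both endpoints as unit vectors p₁, p₂ with components (cos φ cos λ, cos φ sin λ, sin φ).
The central angle between the endpoints is δ = arccos(p₁·p₂) ≈ 1.009 rad (57.8°). The total great-circle distance is δ·R ≈ 1.009 × 3440 ≈ 3472 nmi, so the target fraction is f = 2000/3472 ≈ 0.576.
Interpolate at f ≈ 0.576 with slerp weights a = sin((1−f)δ)/sin δ ≈ 0.490, b = sin(fδ)/sin δ ≈ 0.649.
p = a·p₁ + b·p₂ ≈ (-0.520, 0.519, 0.678); φ = arcsin(p_z) ≈ 42.70°, λ = atan2(p_y, p_x) ≈ 135.03°.

≈ 42.7°N, 135.0°E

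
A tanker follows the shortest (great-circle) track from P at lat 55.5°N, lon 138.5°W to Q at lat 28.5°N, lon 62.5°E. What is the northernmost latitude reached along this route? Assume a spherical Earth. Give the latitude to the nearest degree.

The great circle lies in the plane with unit normal n̂ = (p₁ × p₂)/|p₁ × p₂|.
Here n̂_z ≈ -0.179; the vertex latitude is φ_max = arccos|n̂_z| ≈ 79.7°.

≈ 80°N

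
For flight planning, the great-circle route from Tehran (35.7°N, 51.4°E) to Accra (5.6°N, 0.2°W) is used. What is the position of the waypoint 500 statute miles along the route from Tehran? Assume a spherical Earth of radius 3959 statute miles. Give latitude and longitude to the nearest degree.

≈ 33°N, 43°E

Convert each endpoint to a unit vector on the sphere (x = cos φ cos λ, y = cos φ sin λ, z = sin φ).
The central angle between the endpoints is δ = arccos(p₁·p₂) ≈ 0.978 rad (56.0°). The total great-circle distance is δ·R ≈ 0.978 × 3959 ≈ 3871 mi, so the target fraction is f = 500/3871 ≈ 0.129.
Interpolate at f ≈ 0.129 with slerp weights a = sin((1−f)δ)/sin δ ≈ 0.907, b = sin(fδ)/sin δ ≈ 0.152.
p = a·p₁ + b·p₂ ≈ (0.611, 0.575, 0.544); φ = arcsin(p_z) ≈ 32.97°, λ = atan2(p_y, p_x) ≈ 43.28°.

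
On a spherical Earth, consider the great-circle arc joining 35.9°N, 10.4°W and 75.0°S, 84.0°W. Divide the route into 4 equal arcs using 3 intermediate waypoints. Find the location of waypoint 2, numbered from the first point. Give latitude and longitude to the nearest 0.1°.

≈ 22.5°S, 26.1°W

Convert each endpoint to a unit vector on the sphere (x = cos φ cos λ, y = cos φ sin λ, z = sin φ).
The central angle between the endpoints is δ = arccos(p₁·p₂) ≈ 2.103 rad (120.5°).
Interpolate at f = 2/4 with slerp weights a = sin((1−f)δ)/sin δ ≈ 1.007, b = sin(fδ)/sin δ ≈ 1.007.
p = a·p₁ + b·p₂ ≈ (0.830, -0.407, -0.382); φ = arcsin(p_z) ≈ -22.48°, λ = atan2(p_y, p_x) ≈ -26.10°.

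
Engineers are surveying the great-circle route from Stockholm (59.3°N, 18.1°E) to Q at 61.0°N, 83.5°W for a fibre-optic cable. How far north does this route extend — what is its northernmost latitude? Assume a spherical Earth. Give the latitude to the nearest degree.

≈ 70°N

The great circle lies in the plane with unit normal n̂ = (p₁ × p₂)/|p₁ × p₂|.
Here n̂_z ≈ -0.341; the vertex latitude is φ_max = arccos|n̂_z| ≈ 70.1°.
Check via Clairaut: cos φ_max = |cos φ₁| · sin C = cos(59.3°)·sin(41.8°) ≈ 0.341, again giving ≈ 70.1°.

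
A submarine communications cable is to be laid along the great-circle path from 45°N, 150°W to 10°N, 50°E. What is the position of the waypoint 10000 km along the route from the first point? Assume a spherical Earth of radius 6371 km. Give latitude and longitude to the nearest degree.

≈ 41°N, 62°E

From cos δ = sin φ₁ sin φ₂ + cos φ₁ cos φ₂ cos Δλ, the central angle is δ ≈ 2.131 rad (122.1°). The total great-circle distance is δ·R ≈ 2.131 × 6371 ≈ 13578 km, so the target fraction is f = 10000/13578 ≈ 0.736.
Interpolate at f ≈ 0.736 with slerp weights a = sin((1−f)δ)/sin δ ≈ 0.629, b = sin(fδ)/sin δ ≈ 1.181.
p = a·p₁ + b·p₂ ≈ (0.362, 0.668, 0.650); φ = arcsin(p_z) ≈ 40.51°, λ = atan2(p_y, p_x) ≈ 61.54°.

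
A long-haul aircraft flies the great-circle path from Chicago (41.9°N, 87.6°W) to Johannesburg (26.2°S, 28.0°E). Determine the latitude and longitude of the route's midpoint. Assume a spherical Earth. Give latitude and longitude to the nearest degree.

≈ 14°N, 21°W

Convert each endpoint to a unit vector on the sphere (x = cos φ cos λ, y = cos φ sin λ, z = sin φ).
The central angle between the endpoints is δ = arccos(p₁·p₂) ≈ 2.194 rad (125.7°).
Interpolate at f = 1/2 with slerp weights a = sin((1−f)δ)/sin δ ≈ 1.096, b = sin(fδ)/sin δ ≈ 1.096.
p = a·p₁ + b·p₂ ≈ (0.902, -0.353, 0.248); φ = arcsin(p_z) ≈ 14.36°, λ = atan2(p_y, p_x) ≈ -21.38°.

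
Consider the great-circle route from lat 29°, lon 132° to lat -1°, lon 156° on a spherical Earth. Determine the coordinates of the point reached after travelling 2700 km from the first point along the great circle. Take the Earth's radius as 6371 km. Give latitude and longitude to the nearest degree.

≈ lat 10°, lon 148°

Convert each endpoint to a unit vector on the sphere (x = cos φ cos λ, y = cos φ sin λ, z = sin φ).
The central angle between the endpoints is δ = arccos(p₁·p₂) ≈ 0.659 rad (37.8°). The total great-circle distance is δ·R ≈ 0.659 × 6371 ≈ 4200 km, so the target fraction is f = 2700/4200 ≈ 0.643.
Interpolate at f ≈ 0.643 with slerp weights a = sin((1−f)δ)/sin δ ≈ 0.381, b = sin(fδ)/sin δ ≈ 0.671.
p = a·p₁ + b·p₂ ≈ (-0.836, 0.521, 0.173); φ = arcsin(p_z) ≈ 9.96°, λ = atan2(p_y, p_x) ≈ 148.09°.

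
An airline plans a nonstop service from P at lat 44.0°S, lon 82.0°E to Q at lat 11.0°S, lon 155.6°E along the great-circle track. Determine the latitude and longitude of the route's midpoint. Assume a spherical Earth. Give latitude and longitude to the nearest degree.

≈ lat 33°S, lon 125°E

From cos δ = sin φ₁ sin φ₂ + cos φ₁ cos φ₂ cos Δλ, the central angle is δ ≈ 1.232 rad (70.6°).
Interpolate at f = 1/2 with slerp weights a = sin((1−f)δ)/sin δ ≈ 0.613, b = sin(fδ)/sin δ ≈ 0.613.
p = a·p₁ + b·p₂ ≈ (-0.486, 0.685, -0.543); φ = arcsin(p_z) ≈ -32.86°, λ = atan2(p_y, p_x) ≈ 125.38°.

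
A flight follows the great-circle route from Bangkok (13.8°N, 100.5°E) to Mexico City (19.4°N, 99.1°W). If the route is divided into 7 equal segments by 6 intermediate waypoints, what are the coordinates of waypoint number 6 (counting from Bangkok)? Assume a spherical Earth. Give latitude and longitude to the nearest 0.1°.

The haversine formula gives a central angle δ ≈ 2.471 rad (141.6°) between the endpoints.
Interpolate at f = 6/7 with slerp weights a = sin((1−f)δ)/sin δ ≈ 0.557, b = sin(fδ)/sin δ ≈ 1.375.
p = a·p₁ + b·p₂ ≈ (-0.304, -0.749, 0.589); φ = arcsin(p_z) ≈ 36.11°, λ = atan2(p_y, p_x) ≈ -112.07°.

≈ 36.1°N, 112.1°W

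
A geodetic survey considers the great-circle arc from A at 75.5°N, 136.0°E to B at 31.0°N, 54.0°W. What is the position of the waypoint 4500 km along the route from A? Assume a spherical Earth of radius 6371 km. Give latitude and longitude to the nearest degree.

≈ 64°N, 57°W

Write both endpoints as unit vectors p₁, p₂ with components (cos φ cos λ, cos φ sin λ, sin φ).
The central angle between the endpoints is δ = arccos(p₁·p₂) ≈ 1.279 rad (73.3°). The total great-circle distance is δ·R ≈ 1.279 × 6371 ≈ 8151 km, so the target fraction is f = 4500/8151 ≈ 0.552.
Interpolate at f ≈ 0.552 with slerp weights a = sin((1−f)δ)/sin δ ≈ 0.566, b = sin(fδ)/sin δ ≈ 0.678.
p = a·p₁ + b·p₂ ≈ (0.239, -0.371, 0.897); φ = arcsin(p_z) ≈ 63.77°, λ = atan2(p_y, p_x) ≈ -57.19°.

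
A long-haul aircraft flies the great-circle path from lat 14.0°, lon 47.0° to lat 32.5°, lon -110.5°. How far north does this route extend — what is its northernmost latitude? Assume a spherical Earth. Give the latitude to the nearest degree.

≈ 66°

The great circle lies in the plane with unit normal n̂ = (p₁ × p₂)/|p₁ × p₂|.
Here n̂_z ≈ -0.402; the vertex latitude is φ_max = arccos|n̂_z| ≈ 66.3°.
Check via Clairaut: cos φ_max = |cos φ₁| · sin C = cos(14.0°)·sin(24.5°) ≈ 0.402, again giving ≈ 66.3°.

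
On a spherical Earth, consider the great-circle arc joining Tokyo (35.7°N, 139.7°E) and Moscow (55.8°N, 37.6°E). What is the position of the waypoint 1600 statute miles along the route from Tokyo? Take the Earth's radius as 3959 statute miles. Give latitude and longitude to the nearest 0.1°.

Convert each endpoint to a unit vector on the sphere (x = cos φ cos λ, y = cos φ sin λ, z = sin φ).
The central angle between the endpoints is δ = arccos(p₁·p₂) ≈ 1.173 rad (67.2°). The total great-circle distance is δ·R ≈ 1.173 × 3959 ≈ 4646 mi, so the target fraction is f = 1600/4646 ≈ 0.344.
Interpolate at f ≈ 0.344 with slerp weights a = sin((1−f)δ)/sin δ ≈ 0.754, b = sin(fδ)/sin δ ≈ 0.426.
p = a·p₁ + b·p₂ ≈ (-0.277, 0.543, 0.793); φ = arcsin(p_z) ≈ 52.46°, λ = atan2(p_y, p_x) ≈ 117.08°.

≈ (52.5°N, 117.1°E)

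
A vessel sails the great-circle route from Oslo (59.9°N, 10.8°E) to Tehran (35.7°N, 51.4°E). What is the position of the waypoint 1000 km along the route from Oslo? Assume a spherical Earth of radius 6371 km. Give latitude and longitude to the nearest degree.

≈ (55°N, 25°E)

The haversine formula gives a central angle δ ≈ 0.620 rad (35.5°) between the endpoints. The total great-circle distance is δ·R ≈ 0.620 × 6371 ≈ 3948 km, so the target fraction is f = 1000/3948 ≈ 0.253.
Interpolate at f ≈ 0.253 with slerp weights a = sin((1−f)δ)/sin δ ≈ 0.769, b = sin(fδ)/sin δ ≈ 0.269.
p = a·p₁ + b·p₂ ≈ (0.515, 0.243, 0.822); φ = arcsin(p_z) ≈ 55.29°, λ = atan2(p_y, p_x) ≈ 25.27°.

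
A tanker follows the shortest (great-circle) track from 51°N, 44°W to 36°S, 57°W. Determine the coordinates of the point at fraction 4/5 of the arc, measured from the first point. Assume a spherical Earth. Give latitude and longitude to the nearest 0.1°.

Convert each endpoint to a unit vector on the sphere (x = cos φ cos λ, y = cos φ sin λ, z = sin φ).
The central angle between the endpoints is δ = arccos(p₁·p₂) ≈ 1.531 rad (87.7°).
Interpolate at f = 4/5 with slerp weights a = sin((1−f)δ)/sin δ ≈ 0.302, b = sin(fδ)/sin δ ≈ 0.942.
p = a·p₁ + b·p₂ ≈ (0.551, -0.771, -0.319); φ = arcsin(p_z) ≈ -18.60°, λ = atan2(p_y, p_x) ≈ -54.42°.

≈ 18.6°S, 54.4°W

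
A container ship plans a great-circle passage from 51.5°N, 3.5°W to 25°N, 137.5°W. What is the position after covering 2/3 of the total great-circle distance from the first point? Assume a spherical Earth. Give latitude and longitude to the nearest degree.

From cos δ = sin φ₁ sin φ₂ + cos φ₁ cos φ₂ cos Δλ, the central angle is δ ≈ 1.632 rad (93.5°).
Interpolate at f = 2/3 with slerp weights a = sin((1−f)δ)/sin δ ≈ 0.519, b = sin(fδ)/sin δ ≈ 0.887.
p = a·p₁ + b·p₂ ≈ (-0.271, -0.563, 0.781); φ = arcsin(p_z) ≈ 51.34°, λ = atan2(p_y, p_x) ≈ -115.68°.

≈ 51°N, 116°W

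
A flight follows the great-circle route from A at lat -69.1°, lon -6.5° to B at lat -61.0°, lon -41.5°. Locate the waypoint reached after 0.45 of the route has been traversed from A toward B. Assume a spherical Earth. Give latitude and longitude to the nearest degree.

≈ lat -66°, lon -25°

The haversine formula gives a central angle δ ≈ 0.288 rad (16.5°) between the endpoints.
Interpolate at f = 0.45 with slerp weights a = sin((1−f)δ)/sin δ ≈ 0.555, b = sin(fδ)/sin δ ≈ 0.455.
p = a·p₁ + b·p₂ ≈ (0.362, -0.169, -0.917); φ = arcsin(p_z) ≈ -66.46°, λ = atan2(p_y, p_x) ≈ -24.97°.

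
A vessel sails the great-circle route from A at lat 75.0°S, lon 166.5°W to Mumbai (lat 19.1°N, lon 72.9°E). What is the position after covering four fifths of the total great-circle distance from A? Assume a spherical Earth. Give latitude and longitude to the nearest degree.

≈ lat 3°S, lon 79°E

Convert each endpoint to a unit vector on the sphere (x = cos φ cos λ, y = cos φ sin λ, z = sin φ).
The central angle between the endpoints is δ = arccos(p₁·p₂) ≈ 2.027 rad (116.1°).
Interpolate at f = 4/5 with slerp weights a = sin((1−f)δ)/sin δ ≈ 0.439, b = sin(fδ)/sin δ ≈ 1.112.
p = a·p₁ + b·p₂ ≈ (0.199, 0.978, -0.060); φ = arcsin(p_z) ≈ -3.46°, λ = atan2(p_y, p_x) ≈ 78.53°.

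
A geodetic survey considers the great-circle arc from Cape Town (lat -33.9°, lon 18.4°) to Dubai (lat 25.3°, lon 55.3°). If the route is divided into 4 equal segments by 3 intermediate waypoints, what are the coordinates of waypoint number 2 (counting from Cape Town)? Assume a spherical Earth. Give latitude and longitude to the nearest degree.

≈ lat -5°, lon 38°

Write both endpoints as unit vectors p₁, p₂ with components (cos φ cos λ, cos φ sin λ, sin φ).
The central angle between the endpoints is δ = arccos(p₁·p₂) ≈ 1.201 rad (68.8°).
Interpolate at f = 2/4 with slerp weights a = sin((1−f)δ)/sin δ ≈ 0.606, b = sin(fδ)/sin δ ≈ 0.606.
p = a·p₁ + b·p₂ ≈ (0.789, 0.609, -0.079); φ = arcsin(p_z) ≈ -4.53°, λ = atan2(p_y, p_x) ≈ 37.67°.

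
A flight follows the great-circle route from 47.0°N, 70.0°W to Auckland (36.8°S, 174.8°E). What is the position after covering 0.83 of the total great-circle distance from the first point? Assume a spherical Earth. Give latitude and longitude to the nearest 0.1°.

The haversine formula gives a central angle δ ≈ 2.306 rad (132.1°) between the endpoints.
Interpolate at f = 0.83 with slerp weights a = sin((1−f)δ)/sin δ ≈ 0.515, b = sin(fδ)/sin δ ≈ 1.270.
p = a·p₁ + b·p₂ ≈ (-0.892, -0.238, -0.384); φ = arcsin(p_z) ≈ -22.57°, λ = atan2(p_y, p_x) ≈ -165.07°.

≈ 22.6°S, 165.1°W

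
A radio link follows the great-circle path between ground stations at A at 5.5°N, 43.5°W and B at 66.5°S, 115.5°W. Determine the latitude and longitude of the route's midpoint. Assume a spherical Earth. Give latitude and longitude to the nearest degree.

From cos δ = sin φ₁ sin φ₂ + cos φ₁ cos φ₂ cos Δλ, the central angle is δ ≈ 1.536 rad (88.0°).
Interpolate at f = 1/2 with slerp weights a = sin((1−f)δ)/sin δ ≈ 0.695, b = sin(fδ)/sin δ ≈ 0.695.
p = a·p₁ + b·p₂ ≈ (0.383, -0.726, -0.571); φ = arcsin(p_z) ≈ -34.81°, λ = atan2(p_y, p_x) ≈ -62.23°.

≈ 35°S, 62°W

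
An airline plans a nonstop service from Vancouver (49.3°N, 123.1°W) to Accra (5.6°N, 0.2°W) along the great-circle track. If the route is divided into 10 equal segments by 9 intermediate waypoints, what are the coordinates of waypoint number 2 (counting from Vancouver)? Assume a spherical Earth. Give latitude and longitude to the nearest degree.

From cos δ = sin φ₁ sin φ₂ + cos φ₁ cos φ₂ cos Δλ, the central angle is δ ≈ 1.853 rad (106.2°).
Interpolate at f = 2/10 with slerp weights a = sin((1−f)δ)/sin δ ≈ 1.037, b = sin(fδ)/sin δ ≈ 0.377.
p = a·p₁ + b·p₂ ≈ (0.006, -0.568, 0.823); φ = arcsin(p_z) ≈ 55.40°, λ = atan2(p_y, p_x) ≈ -89.40°.

≈ (55°N, 89°W)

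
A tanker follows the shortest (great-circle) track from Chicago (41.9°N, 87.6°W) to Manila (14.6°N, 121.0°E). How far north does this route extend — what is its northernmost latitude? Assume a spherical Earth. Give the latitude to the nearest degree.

≈ 67°N

The great circle lies in the plane with unit normal n̂ = (p₁ × p₂)/|p₁ × p₂|.
Here n̂_z ≈ -0.389; the vertex latitude is φ_max = arccos|n̂_z| ≈ 67.1°.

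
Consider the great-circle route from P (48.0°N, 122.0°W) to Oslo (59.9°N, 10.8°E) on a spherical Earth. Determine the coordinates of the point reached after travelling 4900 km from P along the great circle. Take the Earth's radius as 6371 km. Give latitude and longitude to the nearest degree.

Write both endpoints as unit vectors p₁, p₂ with components (cos φ cos λ, cos φ sin λ, sin φ).
The central angle between the endpoints is δ = arccos(p₁·p₂) ≈ 1.143 rad (65.5°). The total great-circle distance is δ·R ≈ 1.143 × 6371 ≈ 7282 km, so the target fraction is f = 4900/7282 ≈ 0.673.
Interpolate at f ≈ 0.673 with slerp weights a = sin((1−f)δ)/sin δ ≈ 0.401, b = sin(fδ)/sin δ ≈ 0.764.
p = a·p₁ + b·p₂ ≈ (0.234, -0.156, 0.960); φ = arcsin(p_z) ≈ 73.66°, λ = atan2(p_y, p_x) ≈ -33.65°.

≈ (74°N, 34°W)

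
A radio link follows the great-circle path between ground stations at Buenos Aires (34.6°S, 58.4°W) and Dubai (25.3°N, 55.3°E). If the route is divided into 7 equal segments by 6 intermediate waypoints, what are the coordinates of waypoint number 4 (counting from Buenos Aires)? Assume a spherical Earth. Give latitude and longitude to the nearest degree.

≈ (3°S, 10°E)

Convert each endpoint to a unit vector on the sphere (x = cos φ cos λ, y = cos φ sin λ, z = sin φ).
The central angle between the endpoints is δ = arccos(p₁·p₂) ≈ 2.143 rad (122.8°).
Interpolate at f = 4/7 with slerp weights a = sin((1−f)δ)/sin δ ≈ 0.946, b = sin(fδ)/sin δ ≈ 1.119.
p = a·p₁ + b·p₂ ≈ (0.984, 0.169, -0.059); φ = arcsin(p_z) ≈ -3.36°, λ = atan2(p_y, p_x) ≈ 9.75°.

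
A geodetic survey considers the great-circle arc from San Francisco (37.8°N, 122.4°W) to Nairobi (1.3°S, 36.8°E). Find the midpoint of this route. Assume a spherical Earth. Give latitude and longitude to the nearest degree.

≈ 57°N, 10°W

Write both endpoints as unit vectors p₁, p₂ with components (cos φ cos λ, cos φ sin λ, sin φ).
The central angle between the endpoints is δ = arccos(p₁·p₂) ≈ 2.422 rad (138.8°).
Interpolate at f = 1/2 with slerp weights a = sin((1−f)δ)/sin δ ≈ 1.421, b = sin(fδ)/sin δ ≈ 1.421.
p = a·p₁ + b·p₂ ≈ (0.536, -0.097, 0.839); φ = arcsin(p_z) ≈ 57.00°, λ = atan2(p_y, p_x) ≈ -10.26°.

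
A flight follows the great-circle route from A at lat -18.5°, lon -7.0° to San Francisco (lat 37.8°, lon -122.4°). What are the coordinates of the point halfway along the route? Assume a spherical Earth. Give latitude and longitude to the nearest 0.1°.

≈ lat 17.5°, lon -56.5°

The haversine formula gives a central angle δ ≈ 2.113 rad (121.1°) between the endpoints.
Interpolate at f = 1/2 with slerp weights a = sin((1−f)δ)/sin δ ≈ 1.016, b = sin(fδ)/sin δ ≈ 1.016.
p = a·p₁ + b·p₂ ≈ (0.526, -0.795, 0.300); φ = arcsin(p_z) ≈ 17.48°, λ = atan2(p_y, p_x) ≈ -56.51°.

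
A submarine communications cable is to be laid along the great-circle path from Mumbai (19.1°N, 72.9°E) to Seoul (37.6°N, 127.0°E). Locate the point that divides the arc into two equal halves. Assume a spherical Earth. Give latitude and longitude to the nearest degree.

Convert each endpoint to a unit vector on the sphere (x = cos φ cos λ, y = cos φ sin λ, z = sin φ).
The central angle between the endpoints is δ = arccos(p₁·p₂) ≈ 0.878 rad (50.3°).
Interpolate at f = 1/2 with slerp weights a = sin((1−f)δ)/sin δ ≈ 0.552, b = sin(fδ)/sin δ ≈ 0.552.
p = a·p₁ + b·p₂ ≈ (-0.110, 0.848, 0.518); φ = arcsin(p_z) ≈ 31.18°, λ = atan2(p_y, p_x) ≈ 97.38°.

≈ 31°N, 97°E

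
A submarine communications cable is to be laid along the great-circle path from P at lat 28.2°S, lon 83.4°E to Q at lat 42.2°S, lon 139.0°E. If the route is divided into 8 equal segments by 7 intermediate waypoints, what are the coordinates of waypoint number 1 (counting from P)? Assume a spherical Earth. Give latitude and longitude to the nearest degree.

Write both endpoints as unit vectors p₁, p₂ with components (cos φ cos λ, cos φ sin λ, sin φ).
The central angle between the endpoints is δ = arccos(p₁·p₂) ≈ 0.814 rad (46.7°).
Interpolate at f = 1/8 with slerp weights a = sin((1−f)δ)/sin δ ≈ 0.899, b = sin(fδ)/sin δ ≈ 0.140.
p = a·p₁ + b·p₂ ≈ (0.013, 0.855, -0.519); φ = arcsin(p_z) ≈ -31.24°, λ = atan2(p_y, p_x) ≈ 89.13°.

≈ lat 31°S, lon 89°E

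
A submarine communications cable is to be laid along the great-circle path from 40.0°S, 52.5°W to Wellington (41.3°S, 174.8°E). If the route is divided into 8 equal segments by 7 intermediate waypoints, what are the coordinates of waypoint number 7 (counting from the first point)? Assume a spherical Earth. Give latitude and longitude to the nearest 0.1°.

≈ 50.0°S, 175.6°W

Convert each endpoint to a unit vector on the sphere (x = cos φ cos λ, y = cos φ sin λ, z = sin φ).
The central angle between the endpoints is δ = arccos(p₁·p₂) ≈ 1.537 rad (88.1°).
Interpolate at f = 7/8 with slerp weights a = sin((1−f)δ)/sin δ ≈ 0.191, b = sin(fδ)/sin δ ≈ 0.975.
p = a·p₁ + b·p₂ ≈ (-0.640, -0.050, -0.766); φ = arcsin(p_z) ≈ -50.03°, λ = atan2(p_y, p_x) ≈ -175.56°.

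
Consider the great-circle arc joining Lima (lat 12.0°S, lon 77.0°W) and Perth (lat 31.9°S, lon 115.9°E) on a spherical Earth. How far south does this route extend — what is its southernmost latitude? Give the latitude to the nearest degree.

≈ 75°S

The great circle lies in the plane with unit normal n̂ = (p₁ × p₂)/|p₁ × p₂|.
Here n̂_z ≈ -0.259; the vertex latitude is φ_max = arccos|n̂_z| ≈ 75.0°.
Check via Clairaut: cos φ_max = |cos φ₁| · sin C = cos(12.0°)·sin(164.6°) ≈ 0.259, again giving ≈ 75.0°.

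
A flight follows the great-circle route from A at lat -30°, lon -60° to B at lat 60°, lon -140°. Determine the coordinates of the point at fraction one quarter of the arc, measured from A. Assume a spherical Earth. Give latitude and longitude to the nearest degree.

≈ lat -6°, lon -74°

Convert each endpoint to a unit vector on the sphere (x = cos φ cos λ, y = cos φ sin λ, z = sin φ).
The central angle between the endpoints is δ = arccos(p₁·p₂) ≈ 1.937 rad (111.0°).
Interpolate at f = 1/4 with slerp weights a = sin((1−f)δ)/sin δ ≈ 1.063, b = sin(fδ)/sin δ ≈ 0.498.
p = a·p₁ + b·p₂ ≈ (0.270, -0.958, -0.100); φ = arcsin(p_z) ≈ -5.74°, λ = atan2(p_y, p_x) ≈ -74.28°.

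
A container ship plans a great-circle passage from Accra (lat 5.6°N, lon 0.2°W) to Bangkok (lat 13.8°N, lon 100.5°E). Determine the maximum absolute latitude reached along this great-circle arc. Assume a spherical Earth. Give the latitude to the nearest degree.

The great circle lies in the plane with unit normal n̂ = (p₁ × p₂)/|p₁ × p₂|.
Here n̂_z ≈ +0.961; the vertex latitude is φ_max = arccos|n̂_z| ≈ 16.0°.

≈ 16°N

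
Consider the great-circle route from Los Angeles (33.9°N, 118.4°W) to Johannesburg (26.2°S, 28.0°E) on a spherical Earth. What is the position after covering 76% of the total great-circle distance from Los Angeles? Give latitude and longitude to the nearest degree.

Write both endpoints as unit vectors p₁, p₂ with components (cos φ cos λ, cos φ sin λ, sin φ).
The central angle between the endpoints is δ = arccos(p₁·p₂) ≈ 2.619 rad (150.1°).
Interpolate at f = 0.76 with slerp weights a = sin((1−f)δ)/sin δ ≈ 1.178, b = sin(fδ)/sin δ ≈ 1.830.
p = a·p₁ + b·p₂ ≈ (0.985, -0.089, -0.151); φ = arcsin(p_z) ≈ -8.67°, λ = atan2(p_y, p_x) ≈ -5.19°.

≈ (9°S, 5°W)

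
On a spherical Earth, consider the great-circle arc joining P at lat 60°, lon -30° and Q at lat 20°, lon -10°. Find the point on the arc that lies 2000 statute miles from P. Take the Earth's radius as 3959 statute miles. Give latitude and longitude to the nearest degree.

From cos δ = sin φ₁ sin φ₂ + cos φ₁ cos φ₂ cos Δλ, the central angle is δ ≈ 0.741 rad (42.5°). The total great-circle distance is δ·R ≈ 0.741 × 3959 ≈ 2934 mi, so the target fraction is f = 2000/2934 ≈ 0.682.
Interpolate at f ≈ 0.682 with slerp weights a = sin((1−f)δ)/sin δ ≈ 0.346, b = sin(fδ)/sin δ ≈ 0.717.
p = a·p₁ + b·p₂ ≈ (0.813, -0.204, 0.545); φ = arcsin(p_z) ≈ 33.03°, λ = atan2(p_y, p_x) ≈ -14.05°.

≈ lat 33°, lon -14°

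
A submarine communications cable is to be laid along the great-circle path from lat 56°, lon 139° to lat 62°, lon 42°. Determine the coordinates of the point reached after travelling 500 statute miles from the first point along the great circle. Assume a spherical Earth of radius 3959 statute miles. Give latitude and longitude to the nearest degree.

≈ lat 61°, lon 129°

Convert each endpoint to a unit vector on the sphere (x = cos φ cos λ, y = cos φ sin λ, z = sin φ).
The central angle between the endpoints is δ = arccos(p₁·p₂) ≈ 0.795 rad (45.6°). The total great-circle distance is δ·R ≈ 0.795 × 3959 ≈ 3149 mi, so the target fraction is f = 500/3149 ≈ 0.159.
Interpolate at f ≈ 0.159 with slerp weights a = sin((1−f)δ)/sin δ ≈ 0.869, b = sin(fδ)/sin δ ≈ 0.176.
p = a·p₁ + b·p₂ ≈ (-0.305, 0.374, 0.876); φ = arcsin(p_z) ≈ 61.14°, λ = atan2(p_y, p_x) ≈ 129.20°.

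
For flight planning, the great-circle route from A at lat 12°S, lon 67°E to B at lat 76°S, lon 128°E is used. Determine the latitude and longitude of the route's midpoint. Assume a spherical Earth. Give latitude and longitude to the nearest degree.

≈ lat 47°S, lon 78°E

The haversine formula gives a central angle δ ≈ 1.249 rad (71.6°) between the endpoints.
Interpolate at f = 1/2 with slerp weights a = sin((1−f)δ)/sin δ ≈ 0.616, b = sin(fδ)/sin δ ≈ 0.616.
p = a·p₁ + b·p₂ ≈ (0.144, 0.672, -0.726); φ = arcsin(p_z) ≈ -46.56°, λ = atan2(p_y, p_x) ≈ 77.93°.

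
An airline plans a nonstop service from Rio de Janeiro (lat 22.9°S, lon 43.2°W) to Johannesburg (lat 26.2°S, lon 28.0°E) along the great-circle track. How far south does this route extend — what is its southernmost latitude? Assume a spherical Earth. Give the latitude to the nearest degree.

The great circle lies in the plane with unit normal n̂ = (p₁ × p₂)/|p₁ × p₂|.
Here n̂_z ≈ +0.870; the vertex latitude is φ_max = arccos|n̂_z| ≈ 29.5°.
Check via Clairaut: cos φ_max = |cos φ₁| · sin C = cos(22.9°)·sin(109.1°) ≈ 0.870, again giving ≈ 29.5°.

≈ 29°S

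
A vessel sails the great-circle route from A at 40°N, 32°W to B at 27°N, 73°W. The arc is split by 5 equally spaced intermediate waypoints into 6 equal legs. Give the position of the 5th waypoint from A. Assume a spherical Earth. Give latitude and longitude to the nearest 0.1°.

≈ 30.0°N, 67.1°W

The haversine formula gives a central angle δ ≈ 0.632 rad (36.2°) between the endpoints.
Interpolate at f = 5/6 with slerp weights a = sin((1−f)δ)/sin δ ≈ 0.178, b = sin(fδ)/sin δ ≈ 0.851.
p = a·p₁ + b·p₂ ≈ (0.337, -0.797, 0.501); φ = arcsin(p_z) ≈ 30.04°, λ = atan2(p_y, p_x) ≈ -67.07°.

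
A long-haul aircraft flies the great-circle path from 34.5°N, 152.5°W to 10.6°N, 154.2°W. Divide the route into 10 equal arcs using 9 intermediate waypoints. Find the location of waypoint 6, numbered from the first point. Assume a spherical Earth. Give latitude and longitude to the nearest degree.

≈ 20°N, 154°W

Convert each endpoint to a unit vector on the sphere (x = cos φ cos λ, y = cos φ sin λ, z = sin φ).
The central angle between the endpoints is δ = arccos(p₁·p₂) ≈ 0.418 rad (24.0°).
Interpolate at f = 6/10 with slerp weights a = sin((1−f)δ)/sin δ ≈ 0.410, b = sin(fδ)/sin δ ≈ 0.611.
p = a·p₁ + b·p₂ ≈ (-0.841, -0.418, 0.345); φ = arcsin(p_z) ≈ 20.16°, λ = atan2(p_y, p_x) ≈ -153.59°.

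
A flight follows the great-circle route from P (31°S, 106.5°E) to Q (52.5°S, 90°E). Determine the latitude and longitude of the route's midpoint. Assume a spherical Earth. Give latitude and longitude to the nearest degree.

≈ (42°S, 100°E)

Convert each endpoint to a unit vector on the sphere (x = cos φ cos λ, y = cos φ sin λ, z = sin φ).
The central angle between the endpoints is δ = arccos(p₁·p₂) ≈ 0.430 rad (24.6°).
Interpolate at f = 1/2 with slerp weights a = sin((1−f)δ)/sin δ ≈ 0.512, b = sin(fδ)/sin δ ≈ 0.512.
p = a·p₁ + b·p₂ ≈ (-0.125, 0.732, -0.670); φ = arcsin(p_z) ≈ -42.04°, λ = atan2(p_y, p_x) ≈ 99.66°.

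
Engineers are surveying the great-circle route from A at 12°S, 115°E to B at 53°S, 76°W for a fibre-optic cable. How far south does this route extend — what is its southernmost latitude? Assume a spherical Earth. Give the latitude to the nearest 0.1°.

The great circle lies in the plane with unit normal n̂ = (p₁ × p₂)/|p₁ × p₂|.
Here n̂_z ≈ +0.123; the vertex latitude is φ_max = arccos|n̂_z| ≈ 82.9°.

≈ 82.9°S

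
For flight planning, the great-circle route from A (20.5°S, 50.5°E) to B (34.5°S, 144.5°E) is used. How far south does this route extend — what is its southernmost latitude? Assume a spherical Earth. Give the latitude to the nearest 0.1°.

The great circle lies in the plane with unit normal n̂ = (p₁ × p₂)/|p₁ × p₂|.
Here n̂_z ≈ +0.778; the vertex latitude is φ_max = arccos|n̂_z| ≈ 38.9°.

≈ 38.9°S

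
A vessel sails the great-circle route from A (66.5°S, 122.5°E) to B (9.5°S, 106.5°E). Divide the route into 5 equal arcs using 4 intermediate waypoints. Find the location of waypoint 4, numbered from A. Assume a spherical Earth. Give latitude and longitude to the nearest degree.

≈ (21°S, 108°E)

Write both endpoints as unit vectors p₁, p₂ with components (cos φ cos λ, cos φ sin λ, sin φ).
The central angle between the endpoints is δ = arccos(p₁·p₂) ≈ 1.013 rad (58.0°).
Interpolate at f = 4/5 with slerp weights a = sin((1−f)δ)/sin δ ≈ 0.237, b = sin(fδ)/sin δ ≈ 0.854.
p = a·p₁ + b·p₂ ≈ (-0.290, 0.887, -0.358); φ = arcsin(p_z) ≈ -21.00°, λ = atan2(p_y, p_x) ≈ 108.10°.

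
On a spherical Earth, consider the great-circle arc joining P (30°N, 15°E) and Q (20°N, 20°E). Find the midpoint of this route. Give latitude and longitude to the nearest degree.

≈ (25°N, 18°E)

Write both endpoints as unit vectors p₁, p₂ with components (cos φ cos λ, cos φ sin λ, sin φ).
The central angle between the endpoints is δ = arccos(p₁·p₂) ≈ 0.192 rad (11.0°).
Interpolate at f = 1/2 with slerp weights a = sin((1−f)δ)/sin δ ≈ 0.502, b = sin(fδ)/sin δ ≈ 0.502.
p = a·p₁ + b·p₂ ≈ (0.864, 0.274, 0.423); φ = arcsin(p_z) ≈ 25.02°, λ = atan2(p_y, p_x) ≈ 17.60°.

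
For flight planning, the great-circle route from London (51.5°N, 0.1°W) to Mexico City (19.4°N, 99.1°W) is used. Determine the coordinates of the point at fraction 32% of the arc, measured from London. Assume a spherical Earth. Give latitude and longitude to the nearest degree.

≈ 53°N, 42°W

Write both endpoints as unit vectors p₁, p₂ with components (cos φ cos λ, cos φ sin λ, sin φ).
The central angle between the endpoints is δ = arccos(p₁·p₂) ≈ 1.402 rad (80.3°).
Interpolate at f = 0.32 with slerp weights a = sin((1−f)δ)/sin δ ≈ 0.827, b = sin(fδ)/sin δ ≈ 0.440.
p = a·p₁ + b·p₂ ≈ (0.449, -0.411, 0.793); φ = arcsin(p_z) ≈ 52.51°, λ = atan2(p_y, p_x) ≈ -42.43°.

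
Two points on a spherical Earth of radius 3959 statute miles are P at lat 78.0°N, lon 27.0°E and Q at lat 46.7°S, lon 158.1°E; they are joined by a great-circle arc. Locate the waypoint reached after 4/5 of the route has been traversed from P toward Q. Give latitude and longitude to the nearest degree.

Write both endpoints as unit vectors p₁, p₂ with components (cos φ cos λ, cos φ sin λ, sin φ).
The central angle between the endpoints is δ = arccos(p₁·p₂) ≈ 2.507 rad (143.7°).
Interpolate at f = 4/5 with slerp weights a = sin((1−f)δ)/sin δ ≈ 0.811, b = sin(fδ)/sin δ ≈ 1.531.
p = a·p₁ + b·p₂ ≈ (-0.824, 0.468, -0.320); φ = arcsin(p_z) ≈ -18.67°, λ = atan2(p_y, p_x) ≈ 150.39°.

≈ lat 19°S, lon 150°E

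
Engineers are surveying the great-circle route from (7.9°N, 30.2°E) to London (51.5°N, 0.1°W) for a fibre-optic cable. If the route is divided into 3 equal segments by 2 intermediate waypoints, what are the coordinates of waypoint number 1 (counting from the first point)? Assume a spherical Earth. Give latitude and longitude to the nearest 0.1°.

≈ (23.1°N, 22.8°E)

From cos δ = sin φ₁ sin φ₂ + cos φ₁ cos φ₂ cos Δλ, the central angle is δ ≈ 0.876 rad (50.2°).
Interpolate at f = 1/3 with slerp weights a = sin((1−f)δ)/sin δ ≈ 0.718, b = sin(fδ)/sin δ ≈ 0.375.
p = a·p₁ + b·p₂ ≈ (0.848, 0.357, 0.392); φ = arcsin(p_z) ≈ 23.08°, λ = atan2(p_y, p_x) ≈ 22.85°.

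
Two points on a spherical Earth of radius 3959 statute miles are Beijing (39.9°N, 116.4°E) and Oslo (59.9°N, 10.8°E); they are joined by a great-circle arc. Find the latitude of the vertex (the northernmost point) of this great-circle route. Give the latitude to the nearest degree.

The great circle lies in the plane with unit normal n̂ = (p₁ × p₂)/|p₁ × p₂|.
Here n̂_z ≈ -0.415; the vertex latitude is φ_max = arccos|n̂_z| ≈ 65.5°.

≈ 65°N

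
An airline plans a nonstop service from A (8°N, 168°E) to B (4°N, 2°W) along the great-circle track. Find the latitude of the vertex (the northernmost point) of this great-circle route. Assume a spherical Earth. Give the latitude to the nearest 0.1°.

The great circle lies in the plane with unit normal n̂ = (p₁ × p₂)/|p₁ × p₂|.
Here n̂_z ≈ -0.638; the vertex latitude is φ_max = arccos|n̂_z| ≈ 50.4°.

≈ 50.4°N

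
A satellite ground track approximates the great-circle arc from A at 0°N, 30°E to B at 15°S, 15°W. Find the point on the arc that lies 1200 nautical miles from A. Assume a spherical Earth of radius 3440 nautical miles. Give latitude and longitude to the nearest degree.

Write both endpoints as unit vectors p₁, p₂ with components (cos φ cos λ, cos φ sin λ, sin φ).
The central angle between the endpoints is δ = arccos(p₁·p₂) ≈ 0.819 rad (46.9°). The total great-circle distance is δ·R ≈ 0.819 × 3440 ≈ 2817 nmi, so the target fraction is f = 1200/2817 ≈ 0.426.
Interpolate at f ≈ 0.426 with slerp weights a = sin((1−f)δ)/sin δ ≈ 0.620, b = sin(fδ)/sin δ ≈ 0.468.
p = a·p₁ + b·p₂ ≈ (0.974, 0.193, -0.121); φ = arcsin(p_z) ≈ -6.96°, λ = atan2(p_y, p_x) ≈ 11.22°.

≈ 7°S, 11°E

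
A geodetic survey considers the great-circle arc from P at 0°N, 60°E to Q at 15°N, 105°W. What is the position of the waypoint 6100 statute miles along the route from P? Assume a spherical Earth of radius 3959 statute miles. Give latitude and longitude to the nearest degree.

≈ 46°N, 28°W

Write both endpoints as unit vectors p₁, p₂ with components (cos φ cos λ, cos φ sin λ, sin φ).
The central angle between the endpoints is δ = arccos(p₁·p₂) ≈ 2.773 rad (158.9°). The total great-circle distance is δ·R ≈ 2.773 × 3959 ≈ 10980 mi, so the target fraction is f = 6100/10980 ≈ 0.556.
Interpolate at f ≈ 0.556 with slerp weights a = sin((1−f)δ)/sin δ ≈ 2.622, b = sin(fδ)/sin δ ≈ 2.778.
p = a·p₁ + b·p₂ ≈ (0.616, -0.321, 0.719); φ = arcsin(p_z) ≈ 45.97°, λ = atan2(p_y, p_x) ≈ -27.53°.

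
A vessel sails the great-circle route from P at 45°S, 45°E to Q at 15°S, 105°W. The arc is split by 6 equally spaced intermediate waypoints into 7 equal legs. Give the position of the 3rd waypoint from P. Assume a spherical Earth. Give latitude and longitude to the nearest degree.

Convert each endpoint to a unit vector on the sphere (x = cos φ cos λ, y = cos φ sin λ, z = sin φ).
The central angle between the endpoints is δ = arccos(p₁·p₂) ≈ 1.992 rad (114.1°).
Interpolate at f = 3/7 with slerp weights a = sin((1−f)δ)/sin δ ≈ 0.995, b = sin(fδ)/sin δ ≈ 0.826.
p = a·p₁ + b·p₂ ≈ (0.291, -0.273, -0.917); φ = arcsin(p_z) ≈ -66.49°, λ = atan2(p_y, p_x) ≈ -43.19°.

≈ 66°S, 43°W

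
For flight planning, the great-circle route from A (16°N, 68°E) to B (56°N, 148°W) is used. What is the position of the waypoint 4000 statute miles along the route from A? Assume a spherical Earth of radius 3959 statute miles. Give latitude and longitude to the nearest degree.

≈ (66°N, 112°E)

Convert each endpoint to a unit vector on the sphere (x = cos φ cos λ, y = cos φ sin λ, z = sin φ).
The central angle between the endpoints is δ = arccos(p₁·p₂) ≈ 1.779 rad (101.9°). The total great-circle distance is δ·R ≈ 1.779 × 3959 ≈ 7042 mi, so the target fraction is f = 4000/7042 ≈ 0.568.
Interpolate at f ≈ 0.568 with slerp weights a = sin((1−f)δ)/sin δ ≈ 0.710, b = sin(fδ)/sin δ ≈ 0.866.
p = a·p₁ + b·p₂ ≈ (-0.155, 0.376, 0.913); φ = arcsin(p_z) ≈ 65.98°, λ = atan2(p_y, p_x) ≈ 112.35°.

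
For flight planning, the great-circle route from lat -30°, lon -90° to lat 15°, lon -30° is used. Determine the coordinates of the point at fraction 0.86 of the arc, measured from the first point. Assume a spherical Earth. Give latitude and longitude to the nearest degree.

Convert each endpoint to a unit vector on the sphere (x = cos φ cos λ, y = cos φ sin λ, z = sin φ).
The central angle between the endpoints is δ = arccos(p₁·p₂) ≈ 1.278 rad (73.2°).
Interpolate at f = 0.86 with slerp weights a = sin((1−f)δ)/sin δ ≈ 0.186, b = sin(fδ)/sin δ ≈ 0.930.
p = a·p₁ + b·p₂ ≈ (0.778, -0.610, 0.148); φ = arcsin(p_z) ≈ 8.50°, λ = atan2(p_y, p_x) ≈ -38.10°.

≈ lat 9°, lon -38°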